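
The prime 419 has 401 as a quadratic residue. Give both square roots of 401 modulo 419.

Since 419 ≡ 3 (mod 4), a square root of 401 is 401^((419+1)/4) = 401^105 mod 419.
Repeated squaring: 401^2≡324, 401^4≡226, 401^8≡377, 401^16≡88, 401^32≡202, 401^64≡161 (mod 419).
401^105 = 401^(64+32+8+1) ≡ 131 (mod 419).
Check: 131² = 17161 ≡ 401 (mod 419). The two roots are 131 and 288.

131, 288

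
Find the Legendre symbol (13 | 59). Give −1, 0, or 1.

Reciprocity: 13 ≡ 1 and 59 ≡ 3 (mod 4), so (13/59) = +(59/13).
Reduce top mod 13: now compute (7/13).
Reciprocity: 7 ≡ 3 and 13 ≡ 1 (mod 4), so (7/13) = +(13/7).
Reduce top mod 7: now compute (6/7).
Pull out 2: since 7 ≡ 7 (mod 8), (2/7) = +1.
Reciprocity: 3 ≡ 3 and 7 ≡ 3 (mod 4), so (3/7) = −(7/3).
Reduce top mod 3: now compute (1/3).
Reached (1/3) = 1. Collecting the sign flips along the way, the symbol is -1.

-1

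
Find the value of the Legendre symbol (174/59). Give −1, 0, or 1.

-1

Euler's criterion: (174/59) ≡ 56^29 (mod 59).
56^2 ≡ 9 (mod 59)
56^4 ≡ 22 (mod 59)
56^8 ≡ 12 (mod 59)
56^16 ≡ 26 (mod 59)
56^29 = 56^(16+8+4+1) ≡ 58 (mod 59).
Result is 58 ≡ −1, so (174/59) = −1.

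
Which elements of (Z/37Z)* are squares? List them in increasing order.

Square k = 1,…,18 (k and 37−k give the same square):
1²=1, 2²=4, 3²=9, 4²=16, 5²=25, 6²=36, 7²≡12, 8²≡27, 9²≡7, 10²≡26, 11²≡10, 12²≡33, 13²≡21, 14²≡11, 15²≡3, 16²≡34, 17²≡30, 18²≡28 (mod 37).
So the quadratic residues mod 37 are {1, 3, 4, 7, 9, 10, 11, 12, 16, 21, 25, 26, 27, 28, 30, 33, 34, 36}.

1 3 4 7 9 10 11 12 16 21 25 26 27 28 30 33 34 36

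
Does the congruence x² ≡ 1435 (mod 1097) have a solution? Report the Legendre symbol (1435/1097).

Euler's criterion: (1435/1097) ≡ 338^548 (mod 1097).
338^2 ≡ 156 (mod 1097)
338^4 ≡ 202 (mod 1097)
338^8 ≡ 215 (mod 1097)
338^16 ≡ 151 (mod 1097)
338^32 ≡ 861 (mod 1097)
338^64 ≡ 846 (mod 1097)
338^128 ≡ 472 (mod 1097)
338^256 ≡ 93 (mod 1097)
338^512 ≡ 970 (mod 1097)
338^548 = 338^(512+32+4) ≡ 1 (mod 1097).
Result is 1, so (1435/1097) = 1.

1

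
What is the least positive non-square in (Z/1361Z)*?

(2/1361) = +1, so 2 is a residue.
(3/1361) = −1, so 3 is the smallest positive non-residue mod 1361.

3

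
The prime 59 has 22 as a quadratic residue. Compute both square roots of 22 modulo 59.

Since 59 ≡ 3 (mod 4), a square root of 22 is 22^((59+1)/4) = 22^15 mod 59.
Repeated squaring: 22^2≡12, 22^4≡26, 22^8≡27 (mod 59).
22^15 = 22^(8+4+2+1) ≡ 9 (mod 59).
Check: 9² = 81 ≡ 22 (mod 59). The two roots are 9 and 50.

9, 50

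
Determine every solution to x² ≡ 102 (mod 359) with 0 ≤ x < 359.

176, 183

Since 359 ≡ 3 (mod 4), a square root of 102 is 102^((359+1)/4) = 102^90 mod 359.
Repeated squaring: 102^2≡352, 102^4≡49, 102^8≡247, 102^16≡338, 102^32≡82, 102^64≡262 (mod 359).
102^90 = 102^(64+16+8+2) ≡ 176 (mod 359).
Check: 176² = 30976 ≡ 102 (mod 359). The two roots are 176 and 183.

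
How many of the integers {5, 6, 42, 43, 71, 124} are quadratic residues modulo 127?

(5/127) = -1 → non-residue.
(6/127) = -1 → non-residue.
(42/127) = +1 → QR.
(43/127) = -1 → non-residue.
(71/127) = +1 → QR.
(124/127) = +1 → QR.
Total quadratic residues among the 6: 3.

3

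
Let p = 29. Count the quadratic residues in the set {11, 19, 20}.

1

(11/29) = -1 → non-residue.
(19/29) = -1 → non-residue.
(20/29) = +1 → QR.
Total quadratic residues among the 3: 1.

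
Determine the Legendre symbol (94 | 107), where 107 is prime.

-1

Pull out 2: since 107 ≡ 3 (mod 8), (2/107) = -1.
Reciprocity: 47 ≡ 3 and 107 ≡ 3 (mod 4), so (47/107) = −(107/47).
Reduce top mod 47: now compute (13/47).
Reciprocity: 13 ≡ 1 and 47 ≡ 3 (mod 4), so (13/47) = +(47/13).
Reduce top mod 13: now compute (8/13).
Pull out 2^3: since 13 ≡ 5 (mod 8), (2/13) = -1, so (2/13)^3 = -1.
Reached (1/13) = 1. Collecting the sign flips along the way, the symbol is -1.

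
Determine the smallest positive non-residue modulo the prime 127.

3

(2/127) = +1, so 2 is a residue.
(3/127) = −1, so 3 is the smallest positive non-residue mod 127.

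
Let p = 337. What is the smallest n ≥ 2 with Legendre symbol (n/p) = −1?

5

(2/337) = +1, so 2 is a residue.
(3/337) = +1, so 3 is a residue.
(4/337) = +1, so 4 is a residue.
(5/337) = −1, so 5 is the smallest positive non-residue mod 337.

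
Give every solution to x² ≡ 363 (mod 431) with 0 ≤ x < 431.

Since 431 ≡ 3 (mod 4), a square root of 363 is 363^((431+1)/4) = 363^108 mod 431.
Repeated squaring: 363^2≡314, 363^4≡328, 363^8≡265, 363^16≡403, 363^32≡353, 363^64≡50 (mod 431).
363^108 = 363^(64+32+8+4) ≡ 396 (mod 431).
Check: 396² = 156816 ≡ 363 (mod 431). The two roots are 35 and 396.

35, 396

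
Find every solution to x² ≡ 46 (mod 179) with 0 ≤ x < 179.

15, 164

Since 179 ≡ 3 (mod 4), a square root of 46 is 46^((179+1)/4) = 46^45 mod 179.
Repeated squaring: 46^2≡147, 46^4≡129, 46^8≡173, 46^16≡36, 46^32≡43 (mod 179).
46^45 = 46^(32+8+4+1) ≡ 15 (mod 179).
Check: 15² = 225 ≡ 46 (mod 179). The two roots are 15 and 164.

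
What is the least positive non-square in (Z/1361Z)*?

3

(2/1361) = +1, so 2 is a residue.
(3/1361) = −1, so 3 is the smallest positive non-residue mod 1361.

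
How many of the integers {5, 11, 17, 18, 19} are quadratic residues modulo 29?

(5/29) = +1 → QR.
(11/29) = -1 → non-residue.
(17/29) = -1 → non-residue.
(18/29) = -1 → non-residue.
(19/29) = -1 → non-residue.
Total quadratic residues among the 5: 1.

1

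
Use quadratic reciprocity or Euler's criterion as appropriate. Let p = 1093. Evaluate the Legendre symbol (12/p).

1

Pull out 2^2: since 1093 ≡ 5 (mod 8), (2/1093) = -1, so (2/1093)^2 = +1.
Reciprocity: 3 ≡ 3 and 1093 ≡ 1 (mod 4), so (3/1093) = +(1093/3).
Reduce top mod 3: now compute (1/3).
Reached (1/3) = 1. Collecting the sign flips along the way, the symbol is +1.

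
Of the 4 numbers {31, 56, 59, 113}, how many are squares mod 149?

(31/149) = +1 → QR.
(56/149) = -1 → non-residue.
(59/149) = -1 → non-residue.
(113/149) = +1 → QR.
Total quadratic residues among the 4: 2.

2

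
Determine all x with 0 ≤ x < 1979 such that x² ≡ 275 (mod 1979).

Since 1979 ≡ 3 (mod 4), a square root of 275 is 275^((1979+1)/4) = 275^495 mod 1979.
Repeated squaring: 275^2≡423, 275^4≡819, 275^8≡1859, 275^16≡547, 275^32≡380, 275^64≡1912, 275^128≡531, 275^256≡943 (mod 1979).
275^495 = 275^(256+128+64+32+8+4+2+1) ≡ 315 (mod 1979).
Check: 315² = 99225 ≡ 275 (mod 1979). The two roots are 315 and 1664.

315, 1664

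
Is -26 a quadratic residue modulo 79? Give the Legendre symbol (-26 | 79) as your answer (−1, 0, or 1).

-1

First reduce: -26 ≡ 53 (mod 79).
Reciprocity: 53 ≡ 1 and 79 ≡ 3 (mod 4), so (53/79) = +(79/53).
Reduce top mod 53: now compute (26/53).
Pull out 2: since 53 ≡ 5 (mod 8), (2/53) = -1.
Reciprocity: 13 ≡ 1 and 53 ≡ 1 (mod 4), so (13/53) = +(53/13).
Reduce top mod 13: now compute (1/13).
Reached (1/13) = 1. Collecting the sign flips along the way, the symbol is -1.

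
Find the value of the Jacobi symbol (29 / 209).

1

Reciprocity: 29 ≡ 1 and 209 ≡ 1 (mod 4), so (29/209) = +(209/29).
Reduce top mod 29: now compute (6/29).
Pull out 2: since 29 ≡ 5 (mod 8), (2/29) = -1.
Reciprocity: 3 ≡ 3 and 29 ≡ 1 (mod 4), so (3/29) = +(29/3).
Reduce top mod 3: now compute (2/3).
Pull out 2: since 3 ≡ 3 (mod 8), (2/3) = -1.
Reached (1/3) = 1. Collecting the sign flips along the way, the symbol is +1.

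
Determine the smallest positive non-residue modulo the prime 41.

(2/41) = +1, so 2 is a residue.
(3/41) = −1, so 3 is the smallest positive non-residue mod 41.

3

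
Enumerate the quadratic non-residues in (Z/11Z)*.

Square k = 1,…,5 (k and 11−k give the same square):
1²=1, 2²=4, 3²=9, 4²≡5, 5²≡3 (mod 11).
The residues are {1, 3, 4, 5, 9}; the non-residues are the remaining 5 nonzero classes.

2, 6, 7, 8, 10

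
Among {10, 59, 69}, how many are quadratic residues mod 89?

(10/89) = +1 → QR.
(59/89) = -1 → non-residue.
(69/89) = +1 → QR.
Total quadratic residues among the 3: 2.

2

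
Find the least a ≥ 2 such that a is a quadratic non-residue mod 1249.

7

(2/1249) = +1, so 2 is a residue.
(3/1249) = +1, so 3 is a residue.
(4/1249) = +1, so 4 is a residue.
(5/1249) = +1, so 5 is a residue.
(6/1249) = +1, so 6 is a residue.
(7/1249) = −1, so 7 is the smallest positive non-residue mod 1249.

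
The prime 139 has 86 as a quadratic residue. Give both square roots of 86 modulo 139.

15, 124

Since 139 ≡ 3 (mod 4), a square root of 86 is 86^((139+1)/4) = 86^35 mod 139.
Repeated squaring: 86^2≡29, 86^4≡7, 86^8≡49, 86^16≡38, 86^32≡54 (mod 139).
86^35 = 86^(32+2+1) ≡ 124 (mod 139).
Check: 124² = 15376 ≡ 86 (mod 139). The two roots are 15 and 124.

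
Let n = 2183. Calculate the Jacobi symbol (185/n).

Reciprocity: 185 ≡ 1 and 2183 ≡ 3 (mod 4), so (185/2183) = +(2183/185).
Reduce top mod 185: now compute (148/185).
Pull out 2^2: since 185 ≡ 1 (mod 8), (2/185) = +1, so (2/185)^2 = +1.
Reciprocity: 37 ≡ 1 and 185 ≡ 1 (mod 4), so (37/185) = +(185/37).
Reduce top mod 37: now compute (0/37).
Top reduces to 0: gcd > 1, so the symbol is 0.

0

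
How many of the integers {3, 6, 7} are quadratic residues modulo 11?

(3/11) = +1 → QR.
(6/11) = -1 → non-residue.
(7/11) = -1 → non-residue.
Total quadratic residues among the 3: 1.

1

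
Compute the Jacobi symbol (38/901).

Pull out 2: since 901 ≡ 5 (mod 8), (2/901) = -1.
Reciprocity: 19 ≡ 3 and 901 ≡ 1 (mod 4), so (19/901) = +(901/19).
Reduce top mod 19: now compute (8/19).
Pull out 2^3: since 19 ≡ 3 (mod 8), (2/19) = -1, so (2/19)^3 = -1.
Reached (1/19) = 1. Collecting the sign flips along the way, the symbol is +1.

1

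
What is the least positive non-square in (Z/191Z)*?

7

(2/191) = +1, so 2 is a residue.
(3/191) = +1, so 3 is a residue.
(4/191) = +1, so 4 is a residue.
(5/191) = +1, so 5 is a residue.
(6/191) = +1, so 6 is a residue.
(7/191) = −1, so 7 is the smallest positive non-residue mod 191.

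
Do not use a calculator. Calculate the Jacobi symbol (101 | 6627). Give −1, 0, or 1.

-1

Reciprocity: 101 ≡ 1 and 6627 ≡ 3 (mod 4), so (101/6627) = +(6627/101).
Reduce top mod 101: now compute (62/101).
Pull out 2: since 101 ≡ 5 (mod 8), (2/101) = -1.
Reciprocity: 31 ≡ 3 and 101 ≡ 1 (mod 4), so (31/101) = +(101/31).
Reduce top mod 31: now compute (8/31).
Pull out 2^3: since 31 ≡ 7 (mod 8), (2/31) = +1, so (2/31)^3 = +1.
Reached (1/31) = 1. Collecting the sign flips along the way, the symbol is -1.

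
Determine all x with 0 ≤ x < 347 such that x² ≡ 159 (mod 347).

165, 182

Since 347 ≡ 3 (mod 4), a square root of 159 is 159^((347+1)/4) = 159^87 mod 347.
Repeated squaring: 159^2≡297, 159^4≡71, 159^8≡183, 159^16≡177, 159^32≡99, 159^64≡85 (mod 347).
159^87 = 159^(64+16+4+2+1) ≡ 182 (mod 347).
Check: 182² = 33124 ≡ 159 (mod 347). The two roots are 165 and 182.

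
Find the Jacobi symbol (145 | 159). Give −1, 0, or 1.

Reciprocity: 145 ≡ 1 and 159 ≡ 3 (mod 4), so (145/159) = +(159/145).
Reduce top mod 145: now compute (14/145).
Pull out 2: since 145 ≡ 1 (mod 8), (2/145) = +1.
Reciprocity: 7 ≡ 3 and 145 ≡ 1 (mod 4), so (7/145) = +(145/7).
Reduce top mod 7: now compute (5/7).
Reciprocity: 5 ≡ 1 and 7 ≡ 3 (mod 4), so (5/7) = +(7/5).
Reduce top mod 5: now compute (2/5).
Pull out 2: since 5 ≡ 5 (mod 8), (2/5) = -1.
Reached (1/5) = 1. Collecting the sign flips along the way, the symbol is -1.

-1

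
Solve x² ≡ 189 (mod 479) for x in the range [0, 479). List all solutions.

Since 479 ≡ 3 (mod 4), a square root of 189 is 189^((479+1)/4) = 189^120 mod 479.
Repeated squaring: 189^2≡275, 189^4≡422, 189^8≡375, 189^16≡278, 189^32≡165, 189^64≡401 (mod 479).
189^120 = 189^(64+32+16+8) ≡ 181 (mod 479).
Check: 181² = 32761 ≡ 189 (mod 479). The two roots are 181 and 298.

181, 298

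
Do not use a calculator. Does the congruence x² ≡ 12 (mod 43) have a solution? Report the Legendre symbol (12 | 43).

Pull out 2^2: since 43 ≡ 3 (mod 8), (2/43) = -1, so (2/43)^2 = +1.
Reciprocity: 3 ≡ 3 and 43 ≡ 3 (mod 4), so (3/43) = −(43/3).
Reduce top mod 3: now compute (1/3).
Reached (1/3) = 1. Collecting the sign flips along the way, the symbol is -1.

-1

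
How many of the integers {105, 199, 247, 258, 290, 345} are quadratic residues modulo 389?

(105/389) = -1 → non-residue.
(199/389) = -1 → non-residue.
(247/389) = +1 → QR.
(258/389) = -1 → non-residue.
(290/389) = +1 → QR.
(345/389) = +1 → QR.
Total quadratic residues among the 6: 3.

3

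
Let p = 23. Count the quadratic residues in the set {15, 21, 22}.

(15/23) = -1 → non-residue.
(21/23) = -1 → non-residue.
(22/23) = -1 → non-residue.
Total quadratic residues among the 3: 0.

0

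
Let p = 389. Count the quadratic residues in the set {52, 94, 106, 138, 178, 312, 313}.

6

(52/389) = +1 → QR.
(94/389) = +1 → QR.
(106/389) = +1 → QR.
(138/389) = -1 → non-residue.
(178/389) = +1 → QR.
(312/389) = +1 → QR.
(313/389) = +1 → QR.
Total quadratic residues among the 7: 6.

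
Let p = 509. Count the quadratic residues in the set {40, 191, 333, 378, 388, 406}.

(40/509) = -1 → non-residue.
(191/509) = -1 → non-residue.
(333/509) = +1 → QR.
(378/509) = -1 → non-residue.
(388/509) = +1 → QR.
(406/509) = +1 → QR.
Total quadratic residues among the 6: 3.

3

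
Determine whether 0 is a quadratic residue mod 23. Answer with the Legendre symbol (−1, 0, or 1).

0

Top reduces to 0: gcd > 1, so the symbol is 0.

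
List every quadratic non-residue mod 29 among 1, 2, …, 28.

2,3,8,10,11,12,14,15,17,18,19,21,26,27

Square k = 1,…,14 (k and 29−k give the same square):
1²=1, 2²=4, 3²=9, 4²=16, 5²=25, 6²≡7, 7²≡20, 8²≡6, 9²≡23, 10²≡13, 11²≡5, 12²≡28, 13²≡24, 14²≡22 (mod 29).
The residues are {1, 4, 5, 6, 7, 9, 13, 16, 20, 22, 23, 24, 25, 28}; the non-residues are the remaining 14 nonzero classes.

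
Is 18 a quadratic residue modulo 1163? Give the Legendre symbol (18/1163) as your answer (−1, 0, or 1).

Pull out 2: since 1163 ≡ 3 (mod 8), (2/1163) = -1.
Reciprocity: 9 ≡ 1 and 1163 ≡ 3 (mod 4), so (9/1163) = +(1163/9).
Reduce top mod 9: now compute (2/9).
Pull out 2: since 9 ≡ 1 (mod 8), (2/9) = +1.
Reached (1/9) = 1. Collecting the sign flips along the way, the symbol is -1.

-1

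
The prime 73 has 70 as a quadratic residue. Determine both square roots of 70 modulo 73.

17, 56

73 ≡ 1 (mod 4), so we find a root by search.
Trying successive values, 17² = 289 ≡ 70 (mod 73). The other root is 73 − 17 = 56.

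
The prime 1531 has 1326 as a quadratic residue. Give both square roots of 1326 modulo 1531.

Since 1531 ≡ 3 (mod 4), a square root of 1326 is 1326^((1531+1)/4) = 1326^383 mod 1531.
Repeated squaring: 1326^2≡688, 1326^4≡265, 1326^8≡1330, 1326^16≡595, 1326^32≡364, 1326^64≡830, 1326^128≡1481, 1326^256≡969 (mod 1531).
1326^383 = 1326^(256+64+32+16+8+4+2+1) ≡ 199 (mod 1531).
Check: 199² = 39601 ≡ 1326 (mod 1531). The two roots are 199 and 1332.

199, 1332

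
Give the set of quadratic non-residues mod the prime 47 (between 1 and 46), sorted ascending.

Square k = 1,…,23 (k and 47−k give the same square):
1²=1, 2²=4, 3²=9, 4²=16, 5²=25, 6²=36, 7²≡2, 8²≡17, 9²≡34, 10²≡6, 11²≡27, 12²≡3, 13²≡28, 14²≡8, 15²≡37, 16²≡21, 17²≡7, 18²≡42, 19²≡32, 20²≡24, 21²≡18, 22²≡14, 23²≡12 (mod 47).
The residues are {1, 2, 3, 4, 6, 7, 8, 9, 12, 14, 16, 17, 18, 21, 24, 25, 27, 28, 32, 34, 36, 37, 42}; the non-residues are the remaining 23 nonzero classes.

5,10,11,13,15,19,20,22,23,26,29,30,31,33,35,38,39,40,41,43,44,45,46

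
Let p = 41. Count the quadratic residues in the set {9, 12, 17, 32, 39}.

(9/41) = +1 → QR.
(12/41) = -1 → non-residue.
(17/41) = -1 → non-residue.
(32/41) = +1 → QR.
(39/41) = +1 → QR.
Total quadratic residues among the 5: 3.

3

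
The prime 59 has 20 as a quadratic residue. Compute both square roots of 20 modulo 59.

16, 43

Since 59 ≡ 3 (mod 4), a square root of 20 is 20^((59+1)/4) = 20^15 mod 59.
Repeated squaring: 20^2≡46, 20^4≡51, 20^8≡5 (mod 59).
20^15 = 20^(8+4+2+1) ≡ 16 (mod 59).
Check: 16² = 256 ≡ 20 (mod 59). The two roots are 16 and 43.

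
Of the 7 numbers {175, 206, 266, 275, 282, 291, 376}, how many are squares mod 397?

4

(175/397) = -1 → non-residue.
(206/397) = +1 → QR.
(266/397) = +1 → QR.
(275/397) = +1 → QR.
(282/397) = -1 → non-residue.
(291/397) = +1 → QR.
(376/397) = -1 → non-residue.
Total quadratic residues among the 7: 4.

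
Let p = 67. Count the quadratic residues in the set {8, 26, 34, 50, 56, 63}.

2

(8/67) = -1 → non-residue.
(26/67) = +1 → QR.
(34/67) = -1 → non-residue.
(50/67) = -1 → non-residue.
(56/67) = +1 → QR.
(63/67) = -1 → non-residue.
Total quadratic residues among the 6: 2.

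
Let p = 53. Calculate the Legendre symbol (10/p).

Euler's criterion: (10/53) ≡ 10^26 (mod 53).
10^2 ≡ 47 (mod 53)
10^4 ≡ 36 (mod 53)
10^8 ≡ 24 (mod 53)
10^16 ≡ 46 (mod 53)
10^26 = 10^(16+8+2) ≡ 1 (mod 53).
Result is 1, so (10/53) = 1.

1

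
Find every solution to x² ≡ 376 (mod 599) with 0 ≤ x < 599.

156, 443

Since 599 ≡ 3 (mod 4), a square root of 376 is 376^((599+1)/4) = 376^150 mod 599.
Repeated squaring: 376^2≡12, 376^4≡144, 376^8≡370, 376^16≡328, 376^32≡363, 376^64≡588, 376^128≡121 (mod 599).
376^150 = 376^(128+16+4+2) ≡ 156 (mod 599).
Check: 156² = 24336 ≡ 376 (mod 599). The two roots are 156 and 443.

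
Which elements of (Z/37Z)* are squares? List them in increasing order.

1 3 4 7 9 10 11 12 16 21 25 26 27 28 30 33 34 36

Square k = 1,…,18 (k and 37−k give the same square):
1²=1, 2²=4, 3²=9, 4²=16, 5²=25, 6²=36, 7²≡12, 8²≡27, 9²≡7, 10²≡26, 11²≡10, 12²≡33, 13²≡21, 14²≡11, 15²≡3, 16²≡34, 17²≡30, 18²≡28 (mod 37).
So the quadratic residues mod 37 are {1, 3, 4, 7, 9, 10, 11, 12, 16, 21, 25, 26, 27, 28, 30, 33, 34, 36}.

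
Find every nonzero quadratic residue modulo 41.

Square k = 1,…,20 (k and 41−k give the same square):
1²=1, 2²=4, 3²=9, 4²=16, 5²=25, 6²=36, 7²≡8, 8²≡23, 9²≡40, 10²≡18, 11²≡39, 12²≡21, 13²≡5, 14²≡32, 15²≡20, 16²≡10, 17²≡2, 18²≡37, 19²≡33, 20²≡31 (mod 41).
So the quadratic residues mod 41 are {1, 2, 4, 5, 8, 9, 10, 16, 18, 20, 21, 23, 25, 31, 32, 33, 36, 37, 39, 40}.

1 2 4 5 8 9 10 16 18 20 21 23 25 31 32 33 36 37 39 40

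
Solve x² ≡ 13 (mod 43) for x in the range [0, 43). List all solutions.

20, 23

Since 43 ≡ 3 (mod 4), a square root of 13 is 13^((43+1)/4) = 13^11 mod 43.
Repeated squaring: 13^2≡40, 13^4≡9, 13^8≡38 (mod 43).
13^11 = 13^(8+2+1) ≡ 23 (mod 43).
Check: 23² = 529 ≡ 13 (mod 43). The two roots are 20 and 23.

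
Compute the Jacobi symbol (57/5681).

Reciprocity: 57 ≡ 1 and 5681 ≡ 1 (mod 4), so (57/5681) = +(5681/57).
Reduce top mod 57: now compute (38/57).
Pull out 2: since 57 ≡ 1 (mod 8), (2/57) = +1.
Reciprocity: 19 ≡ 3 and 57 ≡ 1 (mod 4), so (19/57) = +(57/19).
Reduce top mod 19: now compute (0/19).
Top reduces to 0: gcd > 1, so the symbol is 0.

0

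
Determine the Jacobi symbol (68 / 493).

0

Pull out 2^2: since 493 ≡ 5 (mod 8), (2/493) = -1, so (2/493)^2 = +1.
Reciprocity: 17 ≡ 1 and 493 ≡ 1 (mod 4), so (17/493) = +(493/17).
Reduce top mod 17: now compute (0/17).
Top reduces to 0: gcd > 1, so the symbol is 0.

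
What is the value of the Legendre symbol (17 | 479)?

Reciprocity: 17 ≡ 1 and 479 ≡ 3 (mod 4), so (17/479) = +(479/17).
Reduce top mod 17: now compute (3/17).
Reciprocity: 3 ≡ 3 and 17 ≡ 1 (mod 4), so (3/17) = +(17/3).
Reduce top mod 3: now compute (2/3).
Pull out 2: since 3 ≡ 3 (mod 8), (2/3) = -1.
Reached (1/3) = 1. Collecting the sign flips along the way, the symbol is -1.

-1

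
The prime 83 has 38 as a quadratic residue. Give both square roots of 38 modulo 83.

11, 72

Since 83 ≡ 3 (mod 4), a square root of 38 is 38^((83+1)/4) = 38^21 mod 83.
Repeated squaring: 38^2≡33, 38^4≡10, 38^8≡17, 38^16≡40 (mod 83).
38^21 = 38^(16+4+1) ≡ 11 (mod 83).
Check: 11² = 121 ≡ 38 (mod 83). The two roots are 11 and 72.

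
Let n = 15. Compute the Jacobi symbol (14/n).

Pull out 2: since 15 ≡ 7 (mod 8), (2/15) = +1.
Reciprocity: 7 ≡ 3 and 15 ≡ 3 (mod 4), so (7/15) = −(15/7).
Reduce top mod 7: now compute (1/7).
Reached (1/7) = 1. Collecting the sign flips along the way, the symbol is -1.

-1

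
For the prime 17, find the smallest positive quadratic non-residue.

(2/17) = +1, so 2 is a residue.
(3/17) = −1, so 3 is the smallest positive non-residue mod 17.

3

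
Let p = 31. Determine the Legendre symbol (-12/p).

First reduce: -12 ≡ 19 (mod 31).
Reciprocity: 19 ≡ 3 and 31 ≡ 3 (mod 4), so (19/31) = −(31/19).
Reduce top mod 19: now compute (12/19).
Pull out 2^2: since 19 ≡ 3 (mod 8), (2/19) = -1, so (2/19)^2 = +1.
Reciprocity: 3 ≡ 3 and 19 ≡ 3 (mod 4), so (3/19) = −(19/3).
Reduce top mod 3: now compute (1/3).
Reached (1/3) = 1. Collecting the sign flips along the way, the symbol is +1.

1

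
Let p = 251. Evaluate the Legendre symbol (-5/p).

-1

Euler's criterion: (-5/251) ≡ 246^125 (mod 251).
246^2 ≡ 25 (mod 251)
246^4 ≡ 123 (mod 251)
246^8 ≡ 69 (mod 251)
246^16 ≡ 243 (mod 251)
246^32 ≡ 64 (mod 251)
246^64 ≡ 80 (mod 251)
246^125 = 246^(64+32+16+8+4+1) ≡ 250 (mod 251).
Result is 250 ≡ −1, so (-5/251) = −1.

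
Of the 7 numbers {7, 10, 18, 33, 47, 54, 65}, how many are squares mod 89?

(7/89) = -1 → non-residue.
(10/89) = +1 → QR.
(18/89) = +1 → QR.
(33/89) = -1 → non-residue.
(47/89) = +1 → QR.
(54/89) = -1 → non-residue.
(65/89) = -1 → non-residue.
Total quadratic residues among the 7: 3.

3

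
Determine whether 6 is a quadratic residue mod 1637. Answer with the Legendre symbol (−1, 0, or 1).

1

Pull out 2: since 1637 ≡ 5 (mod 8), (2/1637) = -1.
Reciprocity: 3 ≡ 3 and 1637 ≡ 1 (mod 4), so (3/1637) = +(1637/3).
Reduce top mod 3: now compute (2/3).
Pull out 2: since 3 ≡ 3 (mod 8), (2/3) = -1.
Reached (1/3) = 1. Collecting the sign flips along the way, the symbol is +1.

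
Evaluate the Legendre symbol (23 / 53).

Euler's criterion: (23/53) ≡ 23^26 (mod 53).
23^2 ≡ 52 (mod 53)
23^4 ≡ 1 (mod 53)
23^8 ≡ 1 (mod 53)
23^16 ≡ 1 (mod 53)
23^26 = 23^(16+8+2) ≡ 52 (mod 53).
Result is 52 ≡ −1, so (23/53) = −1.

-1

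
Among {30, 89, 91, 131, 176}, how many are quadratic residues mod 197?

(30/197) = -1 → non-residue.
(89/197) = -1 → non-residue.
(91/197) = -1 → non-residue.
(131/197) = -1 → non-residue.
(176/197) = -1 → non-residue.
Total quadratic residues among the 5: 0.

0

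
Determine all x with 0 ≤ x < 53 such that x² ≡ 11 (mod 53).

8, 45

53 ≡ 1 (mod 4), so we find a root by search.
Trying successive values, 8² = 64 ≡ 11 (mod 53). The other root is 53 − 8 = 45.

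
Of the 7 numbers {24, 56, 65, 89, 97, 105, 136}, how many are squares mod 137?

(24/137) = -1 → non-residue.
(56/137) = +1 → QR.
(65/137) = +1 → QR.
(89/137) = -1 → non-residue.
(97/137) = -1 → non-residue.
(105/137) = +1 → QR.
(136/137) = +1 → QR.
Total quadratic residues among the 7: 4.

4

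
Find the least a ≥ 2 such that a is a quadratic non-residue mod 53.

2

(2/53) = −1, so 2 is the smallest positive non-residue mod 53.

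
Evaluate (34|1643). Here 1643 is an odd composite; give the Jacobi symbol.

Pull out 2: since 1643 ≡ 3 (mod 8), (2/1643) = -1.
Reciprocity: 17 ≡ 1 and 1643 ≡ 3 (mod 4), so (17/1643) = +(1643/17).
Reduce top mod 17: now compute (11/17).
Reciprocity: 11 ≡ 3 and 17 ≡ 1 (mod 4), so (11/17) = +(17/11).
Reduce top mod 11: now compute (6/11).
Pull out 2: since 11 ≡ 3 (mod 8), (2/11) = -1.
Reciprocity: 3 ≡ 3 and 11 ≡ 3 (mod 4), so (3/11) = −(11/3).
Reduce top mod 3: now compute (2/3).
Pull out 2: since 3 ≡ 3 (mod 8), (2/3) = -1.
Reached (1/3) = 1. Collecting the sign flips along the way, the symbol is +1.

1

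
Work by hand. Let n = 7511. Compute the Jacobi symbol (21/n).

Reciprocity: 21 ≡ 1 and 7511 ≡ 3 (mod 4), so (21/7511) = +(7511/21).
Reduce top mod 21: now compute (14/21).
Pull out 2: since 21 ≡ 5 (mod 8), (2/21) = -1.
Reciprocity: 7 ≡ 3 and 21 ≡ 1 (mod 4), so (7/21) = +(21/7).
Reduce top mod 7: now compute (0/7).
Top reduces to 0: gcd > 1, so the symbol is 0.

0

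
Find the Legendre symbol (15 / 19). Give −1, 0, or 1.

Reciprocity: 15 ≡ 3 and 19 ≡ 3 (mod 4), so (15/19) = −(19/15).
Reduce top mod 15: now compute (4/15).
Pull out 2^2: since 15 ≡ 7 (mod 8), (2/15) = +1, so (2/15)^2 = +1.
Reached (1/15) = 1. Collecting the sign flips along the way, the symbol is -1.

-1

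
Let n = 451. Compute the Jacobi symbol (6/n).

1

Pull out 2: since 451 ≡ 3 (mod 8), (2/451) = -1.
Reciprocity: 3 ≡ 3 and 451 ≡ 3 (mod 4), so (3/451) = −(451/3).
Reduce top mod 3: now compute (1/3).
Reached (1/3) = 1. Collecting the sign flips along the way, the symbol is +1.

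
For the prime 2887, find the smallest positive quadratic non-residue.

(2/2887) = +1, so 2 is a residue.
(3/2887) = −1, so 3 is the smallest positive non-residue mod 2887.

3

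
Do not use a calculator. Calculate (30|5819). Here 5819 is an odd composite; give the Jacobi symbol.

Pull out 2: since 5819 ≡ 3 (mod 8), (2/5819) = -1.
Reciprocity: 15 ≡ 3 and 5819 ≡ 3 (mod 4), so (15/5819) = −(5819/15).
Reduce top mod 15: now compute (14/15).
Pull out 2: since 15 ≡ 7 (mod 8), (2/15) = +1.
Reciprocity: 7 ≡ 3 and 15 ≡ 3 (mod 4), so (7/15) = −(15/7).
Reduce top mod 7: now compute (1/7).
Reached (1/7) = 1. Collecting the sign flips along the way, the symbol is -1.

-1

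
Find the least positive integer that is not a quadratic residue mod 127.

3

(2/127) = +1, so 2 is a residue.
(3/127) = −1, so 3 is the smallest positive non-residue mod 127.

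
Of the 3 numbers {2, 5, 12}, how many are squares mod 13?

1

(2/13) = -1 → non-residue.
(5/13) = -1 → non-residue.
(12/13) = +1 → QR.
Total quadratic residues among the 3: 1.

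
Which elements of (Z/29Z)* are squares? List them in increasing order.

Square k = 1,…,14 (k and 29−k give the same square):
1²=1, 2²=4, 3²=9, 4²=16, 5²=25, 6²≡7, 7²≡20, 8²≡6, 9²≡23, 10²≡13, 11²≡5, 12²≡28, 13²≡24, 14²≡22 (mod 29).
So the quadratic residues mod 29 are {1, 4, 5, 6, 7, 9, 13, 16, 20, 22, 23, 24, 25, 28}.

1 4 5 6 7 9 13 16 20 22 23 24 25 28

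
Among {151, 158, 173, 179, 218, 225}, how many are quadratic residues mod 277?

(151/277) = -1 → non-residue.
(158/277) = -1 → non-residue.
(173/277) = -1 → non-residue.
(179/277) = -1 → non-residue.
(218/277) = +1 → QR.
(225/277) = +1 → QR.
Total quadratic residues among the 6: 2.

2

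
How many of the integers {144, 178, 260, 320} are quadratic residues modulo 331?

2

(144/331) = +1 → QR.
(178/331) = -1 → non-residue.
(260/331) = -1 → non-residue.
(320/331) = +1 → QR.
Total quadratic residues among the 4: 2.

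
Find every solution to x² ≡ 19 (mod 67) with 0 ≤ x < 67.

Since 67 ≡ 3 (mod 4), a square root of 19 is 19^((67+1)/4) = 19^17 mod 67.
Repeated squaring: 19^2≡26, 19^4≡6, 19^8≡36, 19^16≡23 (mod 67).
19^17 = 19^(16+1) ≡ 35 (mod 67).
Check: 35² = 1225 ≡ 19 (mod 67). The two roots are 32 and 35.

32, 35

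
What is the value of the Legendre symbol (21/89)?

1

Reciprocity: 21 ≡ 1 and 89 ≡ 1 (mod 4), so (21/89) = +(89/21).
Reduce top mod 21: now compute (5/21).
Reciprocity: 5 ≡ 1 and 21 ≡ 1 (mod 4), so (5/21) = +(21/5).
Reduce top mod 5: now compute (1/5).
Reached (1/5) = 1. Collecting the sign flips along the way, the symbol is +1.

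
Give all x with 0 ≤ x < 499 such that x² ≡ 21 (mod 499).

206, 293

Since 499 ≡ 3 (mod 4), a square root of 21 is 21^((499+1)/4) = 21^125 mod 499.
Repeated squaring: 21^2≡441, 21^4≡370, 21^8≡174, 21^16≡336, 21^32≡122, 21^64≡413 (mod 499).
21^125 = 21^(64+32+16+8+4+1) ≡ 293 (mod 499).
Check: 293² = 85849 ≡ 21 (mod 499). The two roots are 206 and 293.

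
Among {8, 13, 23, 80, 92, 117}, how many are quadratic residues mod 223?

1

(8/223) = +1 → QR.
(13/223) = -1 → non-residue.
(23/223) = -1 → non-residue.
(80/223) = -1 → non-residue.
(92/223) = -1 → non-residue.
(117/223) = -1 → non-residue.
Total quadratic residues among the 6: 1.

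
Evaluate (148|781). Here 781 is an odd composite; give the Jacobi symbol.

1

Pull out 2^2: since 781 ≡ 5 (mod 8), (2/781) = -1, so (2/781)^2 = +1.
Reciprocity: 37 ≡ 1 and 781 ≡ 1 (mod 4), so (37/781) = +(781/37).
Reduce top mod 37: now compute (4/37).
Pull out 2^2: since 37 ≡ 5 (mod 8), (2/37) = -1, so (2/37)^2 = +1.
Reached (1/37) = 1. Collecting the sign flips along the way, the symbol is +1.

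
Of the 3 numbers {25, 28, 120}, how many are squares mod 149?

(25/149) = +1 → QR.
(28/149) = +1 → QR.
(120/149) = +1 → QR.
Total quadratic residues among the 3: 3.

3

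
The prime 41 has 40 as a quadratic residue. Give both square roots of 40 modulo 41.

41 ≡ 1 (mod 4), so we find a root by search.
Trying successive values, 9² = 81 ≡ 40 (mod 41). The other root is 41 − 9 = 32.

9, 32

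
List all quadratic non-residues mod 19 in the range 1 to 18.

Square k = 1,…,9 (k and 19−k give the same square):
1²=1, 2²=4, 3²=9, 4²=16, 5²≡6, 6²≡17, 7²≡11, 8²≡7, 9²≡5 (mod 19).
The residues are {1, 4, 5, 6, 7, 9, 11, 16, 17}; the non-residues are the remaining 9 nonzero classes.

2 3 8 10 12 13 14 15 18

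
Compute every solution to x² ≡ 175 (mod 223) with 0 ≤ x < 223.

93, 130

Since 223 ≡ 3 (mod 4), a square root of 175 is 175^((223+1)/4) = 175^56 mod 223.
Repeated squaring: 175^2≡74, 175^4≡124, 175^8≡212, 175^16≡121, 175^32≡146 (mod 223).
175^56 = 175^(32+16+8) ≡ 130 (mod 223).
Check: 130² = 16900 ≡ 175 (mod 223). The two roots are 93 and 130.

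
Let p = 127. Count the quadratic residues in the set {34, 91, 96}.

(34/127) = +1 → QR.
(91/127) = -1 → non-residue.
(96/127) = -1 → non-residue.
Total quadratic residues among the 3: 1.

1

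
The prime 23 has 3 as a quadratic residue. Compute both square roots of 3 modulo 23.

Since 23 ≡ 3 (mod 4), a square root of 3 is 3^((23+1)/4) = 3^6 mod 23.
Repeated squaring: 3^2≡9, 3^4≡12 (mod 23).
3^6 = 3^(4+2) ≡ 16 (mod 23).
Check: 16² = 256 ≡ 3 (mod 23). The two roots are 7 and 16.

7, 16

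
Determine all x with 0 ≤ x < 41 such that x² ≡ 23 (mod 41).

8, 33

41 ≡ 1 (mod 4), so we find a root by search.
Trying successive values, 8² = 64 ≡ 23 (mod 41). The other root is 41 − 8 = 33.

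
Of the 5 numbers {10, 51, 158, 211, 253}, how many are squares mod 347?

2

(10/347) = +1 → QR.
(51/347) = -1 → non-residue.
(158/347) = +1 → QR.
(211/347) = -1 → non-residue.
(253/347) = -1 → non-residue.
Total quadratic residues among the 5: 2.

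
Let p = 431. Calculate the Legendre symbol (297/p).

Euler's criterion: (297/431) ≡ 297^215 (mod 431).
297^2 ≡ 285 (mod 431)
297^4 ≡ 197 (mod 431)
297^8 ≡ 19 (mod 431)
297^16 ≡ 361 (mod 431)
297^32 ≡ 159 (mod 431)
297^64 ≡ 283 (mod 431)
297^128 ≡ 354 (mod 431)
297^215 = 297^(128+64+16+4+2+1) ≡ 1 (mod 431).
Result is 1, so (297/431) = 1.

1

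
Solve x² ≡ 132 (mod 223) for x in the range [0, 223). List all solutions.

32, 191

Since 223 ≡ 3 (mod 4), a square root of 132 is 132^((223+1)/4) = 132^56 mod 223.
Repeated squaring: 132^2≡30, 132^4≡8, 132^8≡64, 132^16≡82, 132^32≡34 (mod 223).
132^56 = 132^(32+16+8) ≡ 32 (mod 223).
Check: 32² = 1024 ≡ 132 (mod 223). The two roots are 32 and 191.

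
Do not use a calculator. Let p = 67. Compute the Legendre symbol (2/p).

Euler's criterion: (2/67) ≡ 2^33 (mod 67).
2^2 ≡ 4 (mod 67)
2^4 ≡ 16 (mod 67)
2^8 ≡ 55 (mod 67)
2^16 ≡ 10 (mod 67)
2^32 ≡ 33 (mod 67)
2^33 = 2^(32+1) ≡ 66 (mod 67).
Result is 66 ≡ −1, so (2/67) = −1.

-1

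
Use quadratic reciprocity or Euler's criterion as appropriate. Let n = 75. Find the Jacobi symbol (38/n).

-1

Pull out 2: since 75 ≡ 3 (mod 8), (2/75) = -1.
Reciprocity: 19 ≡ 3 and 75 ≡ 3 (mod 4), so (19/75) = −(75/19).
Reduce top mod 19: now compute (18/19).
Pull out 2: since 19 ≡ 3 (mod 8), (2/19) = -1.
Reciprocity: 9 ≡ 1 and 19 ≡ 3 (mod 4), so (9/19) = +(19/9).
Reduce top mod 9: now compute (1/9).
Reached (1/9) = 1. Collecting the sign flips along the way, the symbol is -1.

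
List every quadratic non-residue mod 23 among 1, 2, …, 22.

Square k = 1,…,11 (k and 23−k give the same square):
1²=1, 2²=4, 3²=9, 4²=16, 5²≡2, 6²≡13, 7²≡3, 8²≡18, 9²≡12, 10²≡8, 11²≡6 (mod 23).
The residues are {1, 2, 3, 4, 6, 8, 9, 12, 13, 16, 18}; the non-residues are the remaining 11 nonzero classes.

5 7 10 11 14 15 17 19 20 21 22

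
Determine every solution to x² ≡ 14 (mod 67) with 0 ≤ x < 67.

Since 67 ≡ 3 (mod 4), a square root of 14 is 14^((67+1)/4) = 14^17 mod 67.
Repeated squaring: 14^2≡62, 14^4≡25, 14^8≡22, 14^16≡15 (mod 67).
14^17 = 14^(16+1) ≡ 9 (mod 67).
Check: 9² = 81 ≡ 14 (mod 67). The two roots are 9 and 58.

9, 58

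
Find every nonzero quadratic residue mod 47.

Square k = 1,…,23 (k and 47−k give the same square):
1²=1, 2²=4, 3²=9, 4²=16, 5²=25, 6²=36, 7²≡2, 8²≡17, 9²≡34, 10²≡6, 11²≡27, 12²≡3, 13²≡28, 14²≡8, 15²≡37, 16²≡21, 17²≡7, 18²≡42, 19²≡32, 20²≡24, 21²≡18, 22²≡14, 23²≡12 (mod 47).
So the quadratic residues mod 47 are {1, 2, 3, 4, 6, 7, 8, 9, 12, 14, 16, 17, 18, 21, 24, 25, 27, 28, 32, 34, 36, 37, 42}.

1, 2, 3, 4, 6, 7, 8, 9, 12, 14, 16, 17, 18, 21, 24, 25, 27, 28, 32, 34, 36, 37, 42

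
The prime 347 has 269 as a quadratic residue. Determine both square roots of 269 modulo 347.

Since 347 ≡ 3 (mod 4), a square root of 269 is 269^((347+1)/4) = 269^87 mod 347.
Repeated squaring: 269^2≡185, 269^4≡219, 269^8≡75, 269^16≡73, 269^32≡124, 269^64≡108 (mod 347).
269^87 = 269^(64+16+4+2+1) ≡ 160 (mod 347).
Check: 160² = 25600 ≡ 269 (mod 347). The two roots are 160 and 187.

160, 187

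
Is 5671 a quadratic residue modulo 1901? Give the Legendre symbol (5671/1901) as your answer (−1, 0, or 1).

-1

First reduce: 5671 ≡ 1869 (mod 1901).
Reciprocity: 1869 ≡ 1 and 1901 ≡ 1 (mod 4), so (1869/1901) = +(1901/1869).
Reduce top mod 1869: now compute (32/1869).
Pull out 2^5: since 1869 ≡ 5 (mod 8), (2/1869) = -1, so (2/1869)^5 = -1.
Reached (1/1869) = 1. Collecting the sign flips along the way, the symbol is -1.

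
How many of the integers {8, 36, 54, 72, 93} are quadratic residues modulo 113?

(8/113) = +1 → QR.
(36/113) = +1 → QR.
(54/113) = -1 → non-residue.
(72/113) = +1 → QR.
(93/113) = -1 → non-residue.
Total quadratic residues among the 5: 3.

3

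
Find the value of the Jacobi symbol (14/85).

Pull out 2: since 85 ≡ 5 (mod 8), (2/85) = -1.
Reciprocity: 7 ≡ 3 and 85 ≡ 1 (mod 4), so (7/85) = +(85/7).
Reduce top mod 7: now compute (1/7).
Reached (1/7) = 1. Collecting the sign flips along the way, the symbol is -1.

-1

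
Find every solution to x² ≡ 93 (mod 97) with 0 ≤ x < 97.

97 ≡ 1 (mod 4), so we find a root by search.
Trying successive values, 44² = 1936 ≡ 93 (mod 97). The other root is 97 − 44 = 53.

44, 53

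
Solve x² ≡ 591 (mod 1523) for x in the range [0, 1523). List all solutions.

747, 776

Since 1523 ≡ 3 (mod 4), a square root of 591 is 591^((1523+1)/4) = 591^381 mod 1523.
Repeated squaring: 591^2≡514, 591^4≡717, 591^8≡838, 591^16≡141, 591^32≡82, 591^64≡632, 591^128≡398, 591^256≡12 (mod 1523).
591^381 = 591^(256+64+32+16+8+4+1) ≡ 776 (mod 1523).
Check: 776² = 602176 ≡ 591 (mod 1523). The two roots are 747 and 776.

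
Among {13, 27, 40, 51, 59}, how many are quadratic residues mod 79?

3

(13/79) = +1 → QR.
(27/79) = -1 → non-residue.
(40/79) = +1 → QR.
(51/79) = +1 → QR.
(59/79) = -1 → non-residue.
Total quadratic residues among the 5: 3.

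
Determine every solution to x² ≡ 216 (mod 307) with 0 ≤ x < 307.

Since 307 ≡ 3 (mod 4), a square root of 216 is 216^((307+1)/4) = 216^77 mod 307.
Repeated squaring: 216^2≡299, 216^4≡64, 216^8≡105, 216^16≡280, 216^32≡115, 216^64≡24 (mod 307).
216^77 = 216^(64+8+4+1) ≡ 269 (mod 307).
Check: 269² = 72361 ≡ 216 (mod 307). The two roots are 38 and 269.

38, 269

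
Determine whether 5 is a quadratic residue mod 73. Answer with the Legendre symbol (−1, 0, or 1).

-1

Euler's criterion: (5/73) ≡ 5^36 (mod 73).
5^2 ≡ 25 (mod 73)
5^4 ≡ 41 (mod 73)
5^8 ≡ 2 (mod 73)
5^16 ≡ 4 (mod 73)
5^32 ≡ 16 (mod 73)
5^36 = 5^(32+4) ≡ 72 (mod 73).
Result is 72 ≡ −1, so (5/73) = −1.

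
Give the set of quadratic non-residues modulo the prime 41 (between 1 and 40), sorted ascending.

3 6 7 11 12 13 14 15 17 19 22 24 26 27 28 29 30 34 35 38

Square k = 1,…,20 (k and 41−k give the same square):
1²=1, 2²=4, 3²=9, 4²=16, 5²=25, 6²=36, 7²≡8, 8²≡23, 9²≡40, 10²≡18, 11²≡39, 12²≡21, 13²≡5, 14²≡32, 15²≡20, 16²≡10, 17²≡2, 18²≡37, 19²≡33, 20²≡31 (mod 41).
The residues are {1, 2, 4, 5, 8, 9, 10, 16, 18, 20, 21, 23, 25, 31, 32, 33, 36, 37, 39, 40}; the non-residues are the remaining 20 nonzero classes.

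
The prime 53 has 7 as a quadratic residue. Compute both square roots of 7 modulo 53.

53 ≡ 1 (mod 4), so we find a root by search.
Trying successive values, 22² = 484 ≡ 7 (mod 53). The other root is 53 − 22 = 31.

22, 31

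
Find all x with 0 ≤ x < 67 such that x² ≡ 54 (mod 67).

Since 67 ≡ 3 (mod 4), a square root of 54 is 54^((67+1)/4) = 54^17 mod 67.
Repeated squaring: 54^2≡35, 54^4≡19, 54^8≡26, 54^16≡6 (mod 67).
54^17 = 54^(16+1) ≡ 56 (mod 67).
Check: 56² = 3136 ≡ 54 (mod 67). The two roots are 11 and 56.

11, 56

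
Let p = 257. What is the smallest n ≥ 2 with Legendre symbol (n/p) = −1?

(2/257) = +1, so 2 is a residue.
(3/257) = −1, so 3 is the smallest positive non-residue mod 257.

3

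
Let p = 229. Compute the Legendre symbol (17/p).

1

Reciprocity: 17 ≡ 1 and 229 ≡ 1 (mod 4), so (17/229) = +(229/17).
Reduce top mod 17: now compute (8/17).
Pull out 2^3: since 17 ≡ 1 (mod 8), (2/17) = +1, so (2/17)^3 = +1.
Reached (1/17) = 1. Collecting the sign flips along the way, the symbol is +1.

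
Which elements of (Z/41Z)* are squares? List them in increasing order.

1 2 4 5 8 9 10 16 18 20 21 23 25 31 32 33 36 37 39 40

Square k = 1,…,20 (k and 41−k give the same square):
1²=1, 2²=4, 3²=9, 4²=16, 5²=25, 6²=36, 7²≡8, 8²≡23, 9²≡40, 10²≡18, 11²≡39, 12²≡21, 13²≡5, 14²≡32, 15²≡20, 16²≡10, 17²≡2, 18²≡37, 19²≡33, 20²≡31 (mod 41).
So the quadratic residues mod 41 are {1, 2, 4, 5, 8, 9, 10, 16, 18, 20, 21, 23, 25, 31, 32, 33, 36, 37, 39, 40}.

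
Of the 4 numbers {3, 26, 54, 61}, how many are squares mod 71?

(3/71) = +1 → QR.
(26/71) = -1 → non-residue.
(54/71) = +1 → QR.
(61/71) = -1 → non-residue.
Total quadratic residues among the 4: 2.

2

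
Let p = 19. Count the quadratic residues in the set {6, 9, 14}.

2

(6/19) = +1 → QR.
(9/19) = +1 → QR.
(14/19) = -1 → non-residue.
Total quadratic residues among the 3: 2.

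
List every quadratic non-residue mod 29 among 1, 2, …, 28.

2 3 8 10 11 12 14 15 17 18 19 21 26 27

Square k = 1,…,14 (k and 29−k give the same square):
1²=1, 2²=4, 3²=9, 4²=16, 5²=25, 6²≡7, 7²≡20, 8²≡6, 9²≡23, 10²≡13, 11²≡5, 12²≡28, 13²≡24, 14²≡22 (mod 29).
The residues are {1, 4, 5, 6, 7, 9, 13, 16, 20, 22, 23, 24, 25, 28}; the non-residues are the remaining 14 nonzero classes.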